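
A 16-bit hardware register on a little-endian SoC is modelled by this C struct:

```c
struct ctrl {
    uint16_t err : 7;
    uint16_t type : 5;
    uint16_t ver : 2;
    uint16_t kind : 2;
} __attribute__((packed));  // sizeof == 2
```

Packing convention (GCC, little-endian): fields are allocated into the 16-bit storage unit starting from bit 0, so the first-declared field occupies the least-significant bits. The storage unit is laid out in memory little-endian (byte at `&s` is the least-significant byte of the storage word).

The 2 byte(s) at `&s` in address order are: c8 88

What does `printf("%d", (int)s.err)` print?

[0]=0xc8 [1]=0x88 (little-endian) → word 0x88c8
err:7 @ bit 0 → (0x88c8>>0)&0x7f = 0x48  ←
type:5 @ bit 7 → (0x88c8>>7)&0x1f = 0x11
ver:2 @ bit 12 → (0x88c8>>12)&0x3 = 0x0
kind:2 @ bit 14 → (0x88c8>>14)&0x3 = 0x2

72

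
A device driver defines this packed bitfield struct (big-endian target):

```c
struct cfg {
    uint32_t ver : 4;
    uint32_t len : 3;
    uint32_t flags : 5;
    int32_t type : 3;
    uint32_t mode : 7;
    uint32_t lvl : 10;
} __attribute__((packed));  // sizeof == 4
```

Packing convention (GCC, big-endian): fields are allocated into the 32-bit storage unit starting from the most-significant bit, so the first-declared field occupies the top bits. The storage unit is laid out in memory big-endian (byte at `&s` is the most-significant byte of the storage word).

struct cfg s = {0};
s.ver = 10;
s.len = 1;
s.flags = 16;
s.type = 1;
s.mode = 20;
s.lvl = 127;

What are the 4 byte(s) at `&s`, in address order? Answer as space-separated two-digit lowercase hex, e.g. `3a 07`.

ver (4b) val=10 bits=0xa at bit 28: 0xa0000000
len (3b) val=1 bits=0x1 at bit 25: 0xa2000000
flags (5b) val=16 bits=0x10 at bit 20: 0xa3000000
type (3b) val=1 bits=0x1 at bit 17: 0xa3020000
mode (7b) val=20 bits=0x14 at bit 10: 0xa3025000
lvl (10b) val=127 bits=0x7f at bit 0: 0xa302507f
word = 0xa302507f → big-endian bytes:
  [0]=0xa3  [1]=0x02  [2]=0x50  [3]=0x7f

a3 02 50 7f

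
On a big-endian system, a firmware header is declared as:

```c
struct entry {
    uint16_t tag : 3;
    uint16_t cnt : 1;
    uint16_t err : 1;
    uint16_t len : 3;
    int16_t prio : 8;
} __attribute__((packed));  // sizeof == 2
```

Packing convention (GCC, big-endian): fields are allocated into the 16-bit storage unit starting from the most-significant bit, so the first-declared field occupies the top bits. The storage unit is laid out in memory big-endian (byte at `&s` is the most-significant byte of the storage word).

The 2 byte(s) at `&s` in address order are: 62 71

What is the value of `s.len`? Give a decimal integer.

2

[0]=0x62 [1]=0x71 (big-endian) → word 0x6271
tag:3 @ bit 13 → (0x6271>>13)&0x7 = 0x3
cnt:1 @ bit 12 → (0x6271>>12)&0x1 = 0x0
err:1 @ bit 11 → (0x6271>>11)&0x1 = 0x0
len:3 @ bit 8 → (0x6271>>8)&0x7 = 0x2  ←
prio:8 @ bit 0 → (0x6271>>0)&0xff = 0x71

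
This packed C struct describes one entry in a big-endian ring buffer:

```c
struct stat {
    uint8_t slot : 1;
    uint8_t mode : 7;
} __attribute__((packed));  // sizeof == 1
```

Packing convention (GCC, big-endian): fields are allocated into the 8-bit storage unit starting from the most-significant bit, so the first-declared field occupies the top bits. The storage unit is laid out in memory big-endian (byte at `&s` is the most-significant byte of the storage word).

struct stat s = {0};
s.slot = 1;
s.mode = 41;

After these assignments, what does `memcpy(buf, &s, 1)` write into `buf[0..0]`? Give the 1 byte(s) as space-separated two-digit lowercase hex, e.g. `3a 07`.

a9

slot:1 = 1 → 0x1 << 7 → word 0x80
mode:7 = 41 → 0x29 << 0 → word 0xa9
word = 0xa9 → big-endian bytes:
  [0]=0xa9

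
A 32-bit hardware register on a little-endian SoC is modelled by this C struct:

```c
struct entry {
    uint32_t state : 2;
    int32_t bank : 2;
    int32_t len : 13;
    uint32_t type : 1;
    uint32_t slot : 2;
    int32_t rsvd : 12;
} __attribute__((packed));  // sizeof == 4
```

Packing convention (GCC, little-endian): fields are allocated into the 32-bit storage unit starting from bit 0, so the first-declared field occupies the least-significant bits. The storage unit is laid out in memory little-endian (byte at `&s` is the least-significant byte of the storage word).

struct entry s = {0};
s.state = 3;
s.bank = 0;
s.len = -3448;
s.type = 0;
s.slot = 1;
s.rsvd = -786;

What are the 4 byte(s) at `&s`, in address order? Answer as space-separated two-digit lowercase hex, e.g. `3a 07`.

83 28 e5 ce

[0+:2] state=3 & 0x3 = 0x3; word=0x00000003
[2+:2] bank=0 & 0x3 = 0x0; word=0x00000003
[4+:13] len=-3448 & 0x1fff = 0x1288; word=0x00012883
[17+:1] type=0 & 0x1 = 0x0; word=0x00012883
[18+:2] slot=1 & 0x3 = 0x1; word=0x00052883
[20+:12] rsvd=-786 & 0xfff = 0xcee; word=0xcee52883
word = 0xcee52883 → little-endian bytes:
  [0]=0x83  [1]=0x28  [2]=0xe5  [3]=0xce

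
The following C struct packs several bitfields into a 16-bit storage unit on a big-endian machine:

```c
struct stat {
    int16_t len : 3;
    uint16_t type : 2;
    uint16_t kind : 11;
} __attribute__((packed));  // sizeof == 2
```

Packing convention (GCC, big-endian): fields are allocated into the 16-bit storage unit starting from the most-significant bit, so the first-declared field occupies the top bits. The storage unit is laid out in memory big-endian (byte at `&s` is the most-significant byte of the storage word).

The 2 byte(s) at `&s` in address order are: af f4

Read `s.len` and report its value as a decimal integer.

[0]=0xaf [1]=0xf4 (big-endian) → word 0xaff4
len [13+:3] = (word>>13) & 0x7 = 5  ←
type [11+:2] = (word>>11) & 0x3 = 1
kind [0+:11] = (word>>0) & 0x7ff = 2036
len signed 3b, MSB=1: 5 - 8 = -3

-3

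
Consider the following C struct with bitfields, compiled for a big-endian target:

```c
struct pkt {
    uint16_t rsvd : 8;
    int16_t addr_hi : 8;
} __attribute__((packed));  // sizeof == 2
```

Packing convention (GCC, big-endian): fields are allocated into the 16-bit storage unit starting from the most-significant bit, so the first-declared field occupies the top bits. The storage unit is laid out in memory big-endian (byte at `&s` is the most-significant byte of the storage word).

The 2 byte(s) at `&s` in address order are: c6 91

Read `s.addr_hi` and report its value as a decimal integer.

[0]=0xc6 [1]=0x91 (big-endian) → word 0xc691
rsvd:8 @ bit 8 → (0xc691>>8)&0xff = 0xc6
addr_hi:8 @ bit 0 → (0xc691>>0)&0xff = 0x91  ←
addr_hi signed 8b, MSB=1: 145 - 256 = -111

-111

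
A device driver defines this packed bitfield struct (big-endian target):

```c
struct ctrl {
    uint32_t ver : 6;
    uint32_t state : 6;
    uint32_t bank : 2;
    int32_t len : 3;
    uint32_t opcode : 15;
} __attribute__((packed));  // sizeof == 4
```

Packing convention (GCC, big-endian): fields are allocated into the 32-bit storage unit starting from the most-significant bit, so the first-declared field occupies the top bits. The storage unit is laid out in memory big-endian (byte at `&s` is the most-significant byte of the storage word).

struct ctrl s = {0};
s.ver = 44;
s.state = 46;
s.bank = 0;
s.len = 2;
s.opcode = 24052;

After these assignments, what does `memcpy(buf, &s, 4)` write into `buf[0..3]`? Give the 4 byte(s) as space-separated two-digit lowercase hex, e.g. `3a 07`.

ver:6 = 44 → 0x2c << 26 → word 0xb0000000
state:6 = 46 → 0x2e << 20 → word 0xb2e00000
bank:2 = 0 → 0x0 << 18 → word 0xb2e00000
len:3 = 2 → 0x2 << 15 → word 0xb2e10000
opcode:15 = 24052 → 0x5df4 << 0 → word 0xb2e15df4
word = 0xb2e15df4 → big-endian bytes:
  [0]=0xb2  [1]=0xe1  [2]=0x5d  [3]=0xf4

b2 e1 5d f4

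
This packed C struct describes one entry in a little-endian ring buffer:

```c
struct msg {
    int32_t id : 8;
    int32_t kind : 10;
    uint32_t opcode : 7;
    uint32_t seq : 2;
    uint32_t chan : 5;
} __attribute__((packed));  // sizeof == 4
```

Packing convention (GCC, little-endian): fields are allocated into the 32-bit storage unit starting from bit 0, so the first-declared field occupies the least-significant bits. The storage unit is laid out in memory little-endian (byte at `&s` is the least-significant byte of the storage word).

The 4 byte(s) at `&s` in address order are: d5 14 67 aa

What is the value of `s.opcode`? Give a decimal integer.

25

[0]=0xd5 [1]=0x14 [2]=0x67 [3]=0xaa (little-endian) → word 0xaa6714d5
id:8 @ bit 0 → (0xaa6714d5>>0)&0xff = 0xd5
kind:10 @ bit 8 → (0xaa6714d5>>8)&0x3ff = 0x314
opcode:7 @ bit 18 → (0xaa6714d5>>18)&0x7f = 0x19  ←
seq:2 @ bit 25 → (0xaa6714d5>>25)&0x3 = 0x1
chan:5 @ bit 27 → (0xaa6714d5>>27)&0x1f = 0x15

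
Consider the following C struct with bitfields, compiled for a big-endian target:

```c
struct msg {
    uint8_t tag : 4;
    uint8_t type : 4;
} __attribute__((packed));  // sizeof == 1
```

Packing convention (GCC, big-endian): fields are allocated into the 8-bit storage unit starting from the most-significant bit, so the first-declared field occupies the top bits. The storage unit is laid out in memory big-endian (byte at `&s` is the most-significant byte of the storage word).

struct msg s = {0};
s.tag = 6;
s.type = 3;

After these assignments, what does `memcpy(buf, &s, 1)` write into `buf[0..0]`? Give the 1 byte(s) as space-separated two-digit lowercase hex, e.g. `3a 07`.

63

tag (4b) val=6 bits=0x6 at bit 4: 0x60
type (4b) val=3 bits=0x3 at bit 0: 0x63
word = 0x63 → big-endian bytes:
  [0]=0x63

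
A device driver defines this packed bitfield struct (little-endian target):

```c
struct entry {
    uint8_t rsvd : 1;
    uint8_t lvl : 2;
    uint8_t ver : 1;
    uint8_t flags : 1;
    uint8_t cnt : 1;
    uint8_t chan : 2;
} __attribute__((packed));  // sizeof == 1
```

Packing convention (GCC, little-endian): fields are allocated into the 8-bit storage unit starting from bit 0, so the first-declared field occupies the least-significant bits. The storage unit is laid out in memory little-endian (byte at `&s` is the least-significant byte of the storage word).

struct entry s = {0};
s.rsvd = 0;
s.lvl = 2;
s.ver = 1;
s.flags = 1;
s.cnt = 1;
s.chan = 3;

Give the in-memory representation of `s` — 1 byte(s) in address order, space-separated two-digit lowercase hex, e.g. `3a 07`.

[0+:1] rsvd=0 & 0x1 = 0x0; word=0x00
[1+:2] lvl=2 & 0x3 = 0x2; word=0x04
[3+:1] ver=1 & 0x1 = 0x1; word=0x0c
[4+:1] flags=1 & 0x1 = 0x1; word=0x1c
[5+:1] cnt=1 & 0x1 = 0x1; word=0x3c
[6+:2] chan=3 & 0x3 = 0x3; word=0xfc
word = 0xfc → little-endian bytes:
  [0]=0xfc

fc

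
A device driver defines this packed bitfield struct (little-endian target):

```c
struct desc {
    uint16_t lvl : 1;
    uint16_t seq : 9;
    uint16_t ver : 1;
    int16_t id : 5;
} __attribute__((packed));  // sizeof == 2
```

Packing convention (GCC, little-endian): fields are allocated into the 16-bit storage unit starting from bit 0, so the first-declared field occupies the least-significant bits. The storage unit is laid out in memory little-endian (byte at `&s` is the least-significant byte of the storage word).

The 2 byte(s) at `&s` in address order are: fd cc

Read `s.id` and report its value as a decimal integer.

-7

[0]=0xfd [1]=0xcc (little-endian) → word 0xccfd
lvl:1 @ bit 0 → (0xccfd>>0)&0x1 = 0x1
seq:9 @ bit 1 → (0xccfd>>1)&0x1ff = 0x7e
ver:1 @ bit 10 → (0xccfd>>10)&0x1 = 0x1
id:5 @ bit 11 → (0xccfd>>11)&0x1f = 0x19  ←
id signed 5b, MSB=1: 25 - 32 = -7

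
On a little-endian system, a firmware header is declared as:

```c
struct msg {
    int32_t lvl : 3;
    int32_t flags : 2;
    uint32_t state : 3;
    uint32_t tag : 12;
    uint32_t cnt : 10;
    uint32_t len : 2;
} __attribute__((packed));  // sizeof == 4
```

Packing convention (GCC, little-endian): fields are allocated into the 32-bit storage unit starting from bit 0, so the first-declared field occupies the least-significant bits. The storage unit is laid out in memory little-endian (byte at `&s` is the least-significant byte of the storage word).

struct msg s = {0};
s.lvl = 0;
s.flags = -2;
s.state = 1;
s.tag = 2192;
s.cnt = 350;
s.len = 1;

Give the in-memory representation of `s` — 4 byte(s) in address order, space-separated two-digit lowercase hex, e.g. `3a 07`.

[0+:3] lvl=0 & 0x7 = 0x0; word=0x00000000
[3+:2] flags=-2 & 0x3 = 0x2; word=0x00000010
[5+:3] state=1 & 0x7 = 0x1; word=0x00000030
[8+:12] tag=2192 & 0xfff = 0x890; word=0x00089030
[20+:10] cnt=350 & 0x3ff = 0x15e; word=0x15e89030
[30+:2] len=1 & 0x3 = 0x1; word=0x55e89030
word = 0x55e89030 → little-endian bytes:
  [0]=0x30  [1]=0x90  [2]=0xe8  [3]=0x55

30 90 e8 55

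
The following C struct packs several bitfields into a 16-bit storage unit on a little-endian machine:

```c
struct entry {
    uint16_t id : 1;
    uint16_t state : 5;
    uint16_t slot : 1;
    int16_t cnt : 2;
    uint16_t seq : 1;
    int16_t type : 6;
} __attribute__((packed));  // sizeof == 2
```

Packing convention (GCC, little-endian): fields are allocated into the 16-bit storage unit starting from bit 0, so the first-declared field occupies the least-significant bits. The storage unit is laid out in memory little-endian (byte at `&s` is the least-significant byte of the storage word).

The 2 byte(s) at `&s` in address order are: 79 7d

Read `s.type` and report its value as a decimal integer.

31

[0]=0x79 [1]=0x7d (little-endian) → word 0x7d79
id:1 @ bit 0 → (0x7d79>>0)&0x1 = 0x1
state:5 @ bit 1 → (0x7d79>>1)&0x1f = 0x1c
slot:1 @ bit 6 → (0x7d79>>6)&0x1 = 0x1
cnt:2 @ bit 7 → (0x7d79>>7)&0x3 = 0x2
seq:1 @ bit 9 → (0x7d79>>9)&0x1 = 0x0
type:6 @ bit 10 → (0x7d79>>10)&0x3f = 0x1f  ←
type signed 6b, MSB=0: value = 31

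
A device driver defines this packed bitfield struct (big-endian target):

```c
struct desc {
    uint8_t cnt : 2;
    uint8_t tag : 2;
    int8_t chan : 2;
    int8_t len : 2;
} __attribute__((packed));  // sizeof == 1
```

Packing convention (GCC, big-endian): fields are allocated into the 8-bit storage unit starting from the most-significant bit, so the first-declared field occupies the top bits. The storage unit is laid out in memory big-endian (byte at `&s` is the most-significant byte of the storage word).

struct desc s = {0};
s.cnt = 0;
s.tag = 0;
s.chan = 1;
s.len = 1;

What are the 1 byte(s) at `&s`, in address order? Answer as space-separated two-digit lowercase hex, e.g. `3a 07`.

cnt (2b) val=0 bits=0x0 at bit 6: 0x00
tag (2b) val=0 bits=0x0 at bit 4: 0x00
chan (2b) val=1 bits=0x1 at bit 2: 0x04
len (2b) val=1 bits=0x1 at bit 0: 0x05
word = 0x05 → big-endian bytes:
  [0]=0x05

05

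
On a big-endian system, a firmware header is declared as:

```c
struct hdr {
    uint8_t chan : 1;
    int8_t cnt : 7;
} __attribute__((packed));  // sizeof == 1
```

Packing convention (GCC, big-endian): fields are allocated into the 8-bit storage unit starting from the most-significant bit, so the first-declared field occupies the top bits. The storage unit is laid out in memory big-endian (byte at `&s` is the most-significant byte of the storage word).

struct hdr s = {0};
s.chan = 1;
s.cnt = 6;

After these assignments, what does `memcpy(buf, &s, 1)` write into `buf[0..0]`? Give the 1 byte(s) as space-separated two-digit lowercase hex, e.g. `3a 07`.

chan:1 = 1 → 0x1 << 7 → word 0x80
cnt:7 = 6 → 0x6 << 0 → word 0x86
word = 0x86 → big-endian bytes:
  [0]=0x86

86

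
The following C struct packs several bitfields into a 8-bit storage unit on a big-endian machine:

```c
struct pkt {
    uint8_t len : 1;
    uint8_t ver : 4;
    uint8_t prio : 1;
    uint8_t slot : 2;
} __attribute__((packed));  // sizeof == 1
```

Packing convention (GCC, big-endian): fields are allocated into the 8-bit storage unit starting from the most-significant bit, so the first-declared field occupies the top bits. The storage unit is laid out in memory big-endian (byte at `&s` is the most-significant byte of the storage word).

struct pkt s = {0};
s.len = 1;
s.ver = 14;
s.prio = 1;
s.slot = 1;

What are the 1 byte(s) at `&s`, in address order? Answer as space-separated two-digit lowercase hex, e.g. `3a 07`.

f5

len (1b) val=1 bits=0x1 at bit 7: 0x80
ver (4b) val=14 bits=0xe at bit 3: 0xf0
prio (1b) val=1 bits=0x1 at bit 2: 0xf4
slot (2b) val=1 bits=0x1 at bit 0: 0xf5
word = 0xf5 → big-endian bytes:
  [0]=0xf5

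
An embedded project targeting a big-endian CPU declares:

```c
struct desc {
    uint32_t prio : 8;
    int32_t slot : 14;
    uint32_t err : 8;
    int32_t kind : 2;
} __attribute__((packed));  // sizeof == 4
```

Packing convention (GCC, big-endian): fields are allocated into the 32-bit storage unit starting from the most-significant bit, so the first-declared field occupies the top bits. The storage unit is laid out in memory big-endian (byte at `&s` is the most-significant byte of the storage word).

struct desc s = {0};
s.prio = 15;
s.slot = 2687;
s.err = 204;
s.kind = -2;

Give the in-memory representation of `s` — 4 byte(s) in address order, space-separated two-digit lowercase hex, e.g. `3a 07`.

prio:8 = 15 → 0xf << 24 → word 0x0f000000
slot:14 = 2687 → 0xa7f << 10 → word 0x0f29fc00
err:8 = 204 → 0xcc << 2 → word 0x0f29ff30
kind:2 = -2 → 0x2 << 0 → word 0x0f29ff32
word = 0x0f29ff32 → big-endian bytes:
  [0]=0x0f  [1]=0x29  [2]=0xff  [3]=0x32

0f 29 ff 32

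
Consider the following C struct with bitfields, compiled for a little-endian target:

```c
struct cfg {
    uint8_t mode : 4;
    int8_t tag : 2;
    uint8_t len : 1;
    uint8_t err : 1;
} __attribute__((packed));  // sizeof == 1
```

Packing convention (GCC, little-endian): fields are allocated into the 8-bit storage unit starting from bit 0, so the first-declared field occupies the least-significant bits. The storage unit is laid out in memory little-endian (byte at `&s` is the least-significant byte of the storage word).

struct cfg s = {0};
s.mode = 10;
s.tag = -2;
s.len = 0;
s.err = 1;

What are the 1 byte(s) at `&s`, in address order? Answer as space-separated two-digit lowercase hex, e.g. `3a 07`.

aa

[0+:4] mode=10 & 0xf = 0xa; word=0x0a
[4+:2] tag=-2 & 0x3 = 0x2; word=0x2a
[6+:1] len=0 & 0x1 = 0x0; word=0x2a
[7+:1] err=1 & 0x1 = 0x1; word=0xaa
word = 0xaa → little-endian bytes:
  [0]=0xaa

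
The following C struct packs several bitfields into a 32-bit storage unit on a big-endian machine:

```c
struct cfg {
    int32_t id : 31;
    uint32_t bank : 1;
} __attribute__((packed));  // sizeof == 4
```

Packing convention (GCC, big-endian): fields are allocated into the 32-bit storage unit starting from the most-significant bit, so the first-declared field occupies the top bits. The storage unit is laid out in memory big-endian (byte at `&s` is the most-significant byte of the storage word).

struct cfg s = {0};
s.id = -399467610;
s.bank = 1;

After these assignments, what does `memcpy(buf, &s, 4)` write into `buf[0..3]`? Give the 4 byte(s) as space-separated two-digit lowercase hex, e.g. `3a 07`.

d0 61 37 4d

id (31b) val=-399467610 bits=0x68309ba6 at bit 1: 0xd061374c
bank (1b) val=1 bits=0x1 at bit 0: 0xd061374d
word = 0xd061374d → big-endian bytes:
  [0]=0xd0  [1]=0x61  [2]=0x37  [3]=0x4d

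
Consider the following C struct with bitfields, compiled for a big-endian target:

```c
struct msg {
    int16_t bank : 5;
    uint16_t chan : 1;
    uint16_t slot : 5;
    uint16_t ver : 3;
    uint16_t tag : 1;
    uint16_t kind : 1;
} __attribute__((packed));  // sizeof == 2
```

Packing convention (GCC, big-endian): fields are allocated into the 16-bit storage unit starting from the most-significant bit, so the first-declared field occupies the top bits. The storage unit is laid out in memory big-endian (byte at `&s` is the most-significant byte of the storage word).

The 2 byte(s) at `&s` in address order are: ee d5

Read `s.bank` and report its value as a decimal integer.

[0]=0xee [1]=0xd5 (big-endian) → word 0xeed5
bank:5 @ bit 11 → (0xeed5>>11)&0x1f = 0x1d  ←
chan:1 @ bit 10 → (0xeed5>>10)&0x1 = 0x1
slot:5 @ bit 5 → (0xeed5>>5)&0x1f = 0x16
ver:3 @ bit 2 → (0xeed5>>2)&0x7 = 0x5
tag:1 @ bit 1 → (0xeed5>>1)&0x1 = 0x0
kind:1 @ bit 0 → (0xeed5>>0)&0x1 = 0x1
bank signed 5b, MSB=1: 29 - 32 = -3

-3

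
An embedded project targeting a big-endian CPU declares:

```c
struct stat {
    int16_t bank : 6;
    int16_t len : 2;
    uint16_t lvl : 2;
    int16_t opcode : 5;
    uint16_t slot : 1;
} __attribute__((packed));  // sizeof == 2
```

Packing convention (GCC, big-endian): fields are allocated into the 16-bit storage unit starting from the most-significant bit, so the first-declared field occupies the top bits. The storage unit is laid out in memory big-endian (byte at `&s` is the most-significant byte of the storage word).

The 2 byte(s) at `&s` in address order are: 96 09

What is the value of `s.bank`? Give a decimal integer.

-27

[0]=0x96 [1]=0x09 (big-endian) → word 0x9609
bank [10+:6] = (word>>10) & 0x3f = 37  ←
len [8+:2] = (word>>8) & 0x3 = 2
lvl [6+:2] = (word>>6) & 0x3 = 0
opcode [1+:5] = (word>>1) & 0x1f = 4
slot [0+:1] = (word>>0) & 0x1 = 1
bank signed 6b, MSB=1: 37 - 64 = -27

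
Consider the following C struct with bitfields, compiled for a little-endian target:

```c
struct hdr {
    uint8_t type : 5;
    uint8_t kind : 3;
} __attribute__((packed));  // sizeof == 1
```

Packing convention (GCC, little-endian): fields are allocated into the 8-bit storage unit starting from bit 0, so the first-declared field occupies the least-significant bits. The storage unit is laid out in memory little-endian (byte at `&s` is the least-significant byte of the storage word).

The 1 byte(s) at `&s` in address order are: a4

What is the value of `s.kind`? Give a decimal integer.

5

[0]=0xa4 (little-endian) → word 0xa4
type [0+:5] = (word>>0) & 0x1f = 4
kind [5+:3] = (word>>5) & 0x7 = 5  ←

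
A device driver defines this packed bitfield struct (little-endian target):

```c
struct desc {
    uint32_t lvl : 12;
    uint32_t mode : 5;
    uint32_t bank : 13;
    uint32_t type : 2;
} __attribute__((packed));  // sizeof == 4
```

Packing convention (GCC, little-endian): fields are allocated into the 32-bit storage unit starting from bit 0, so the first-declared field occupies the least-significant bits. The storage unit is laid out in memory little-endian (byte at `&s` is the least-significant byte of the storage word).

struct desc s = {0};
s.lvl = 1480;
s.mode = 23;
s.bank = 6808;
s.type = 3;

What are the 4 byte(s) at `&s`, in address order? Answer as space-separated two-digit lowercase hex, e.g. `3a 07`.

[0+:12] lvl=1480 & 0xfff = 0x5c8; word=0x000005c8
[12+:5] mode=23 & 0x1f = 0x17; word=0x000175c8
[17+:13] bank=6808 & 0x1fff = 0x1a98; word=0x353175c8
[30+:2] type=3 & 0x3 = 0x3; word=0xf53175c8
word = 0xf53175c8 → little-endian bytes:
  [0]=0xc8  [1]=0x75  [2]=0x31  [3]=0xf5

c8 75 31 f5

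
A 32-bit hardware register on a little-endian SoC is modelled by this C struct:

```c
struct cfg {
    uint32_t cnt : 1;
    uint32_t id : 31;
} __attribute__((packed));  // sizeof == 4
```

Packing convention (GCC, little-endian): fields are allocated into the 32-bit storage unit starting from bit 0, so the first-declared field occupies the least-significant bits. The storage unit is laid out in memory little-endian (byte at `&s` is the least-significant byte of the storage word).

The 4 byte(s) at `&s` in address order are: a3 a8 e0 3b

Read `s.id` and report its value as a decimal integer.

502289489

[0]=0xa3 [1]=0xa8 [2]=0xe0 [3]=0x3b (little-endian) → word 0x3be0a8a3
cnt [0+:1] = (word>>0) & 0x1 = 1
id [1+:31] = (word>>1) & 0x7fffffff = 502289489  ←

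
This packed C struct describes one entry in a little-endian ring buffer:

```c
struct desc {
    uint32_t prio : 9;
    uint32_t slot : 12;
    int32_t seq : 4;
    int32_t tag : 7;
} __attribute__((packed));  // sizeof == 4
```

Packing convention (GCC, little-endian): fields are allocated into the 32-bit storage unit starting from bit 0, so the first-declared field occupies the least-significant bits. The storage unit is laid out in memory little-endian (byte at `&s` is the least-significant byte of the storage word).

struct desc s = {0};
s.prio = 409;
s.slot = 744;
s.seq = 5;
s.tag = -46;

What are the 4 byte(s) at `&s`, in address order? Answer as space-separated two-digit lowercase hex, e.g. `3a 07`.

prio:9 = 409 → 0x199 << 0 → word 0x00000199
slot:12 = 744 → 0x2e8 << 9 → word 0x0005d199
seq:4 = 5 → 0x5 << 21 → word 0x00a5d199
tag:7 = -46 → 0x52 << 25 → word 0xa4a5d199
word = 0xa4a5d199 → little-endian bytes:
  [0]=0x99  [1]=0xd1  [2]=0xa5  [3]=0xa4

99 d1 a5 a4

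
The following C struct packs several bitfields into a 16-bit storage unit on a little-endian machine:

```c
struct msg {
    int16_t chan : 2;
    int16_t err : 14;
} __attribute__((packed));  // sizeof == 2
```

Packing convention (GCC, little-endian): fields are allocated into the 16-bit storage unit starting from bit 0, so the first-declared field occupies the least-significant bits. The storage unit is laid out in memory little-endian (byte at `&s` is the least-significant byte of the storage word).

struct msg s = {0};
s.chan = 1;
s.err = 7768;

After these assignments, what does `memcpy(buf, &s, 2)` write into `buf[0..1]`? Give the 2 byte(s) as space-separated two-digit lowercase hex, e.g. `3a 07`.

61 79

chan:2 = 1 → 0x1 << 0 → word 0x0001
err:14 = 7768 → 0x1e58 << 2 → word 0x7961
word = 0x7961 → little-endian bytes:
  [0]=0x61  [1]=0x79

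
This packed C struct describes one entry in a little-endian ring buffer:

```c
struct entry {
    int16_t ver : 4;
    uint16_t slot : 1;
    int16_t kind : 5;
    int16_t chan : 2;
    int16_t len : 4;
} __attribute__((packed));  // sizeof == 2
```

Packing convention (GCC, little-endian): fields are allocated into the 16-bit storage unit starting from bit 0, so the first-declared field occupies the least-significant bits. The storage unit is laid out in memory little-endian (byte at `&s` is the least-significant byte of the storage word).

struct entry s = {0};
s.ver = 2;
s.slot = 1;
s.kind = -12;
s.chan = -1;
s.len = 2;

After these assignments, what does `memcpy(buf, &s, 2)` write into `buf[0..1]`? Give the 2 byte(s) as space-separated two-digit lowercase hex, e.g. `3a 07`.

92 2e

ver (4b) val=2 bits=0x2 at bit 0: 0x0002
slot (1b) val=1 bits=0x1 at bit 4: 0x0012
kind (5b) val=-12 bits=0x14 at bit 5: 0x0292
chan (2b) val=-1 bits=0x3 at bit 10: 0x0e92
len (4b) val=2 bits=0x2 at bit 12: 0x2e92
word = 0x2e92 → little-endian bytes:
  [0]=0x92  [1]=0x2e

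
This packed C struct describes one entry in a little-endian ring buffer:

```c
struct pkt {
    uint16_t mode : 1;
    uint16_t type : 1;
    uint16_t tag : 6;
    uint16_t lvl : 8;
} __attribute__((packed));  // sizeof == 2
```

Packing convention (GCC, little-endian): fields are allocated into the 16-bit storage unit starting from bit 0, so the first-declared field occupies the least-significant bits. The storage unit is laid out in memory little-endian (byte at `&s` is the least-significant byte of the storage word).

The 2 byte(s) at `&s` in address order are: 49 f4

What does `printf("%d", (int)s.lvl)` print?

[0]=0x49 [1]=0xf4 (little-endian) → word 0xf449
mode [0+:1] = (word>>0) & 0x1 = 1
type [1+:1] = (word>>1) & 0x1 = 0
tag [2+:6] = (word>>2) & 0x3f = 18
lvl [8+:8] = (word>>8) & 0xff = 244  ←

244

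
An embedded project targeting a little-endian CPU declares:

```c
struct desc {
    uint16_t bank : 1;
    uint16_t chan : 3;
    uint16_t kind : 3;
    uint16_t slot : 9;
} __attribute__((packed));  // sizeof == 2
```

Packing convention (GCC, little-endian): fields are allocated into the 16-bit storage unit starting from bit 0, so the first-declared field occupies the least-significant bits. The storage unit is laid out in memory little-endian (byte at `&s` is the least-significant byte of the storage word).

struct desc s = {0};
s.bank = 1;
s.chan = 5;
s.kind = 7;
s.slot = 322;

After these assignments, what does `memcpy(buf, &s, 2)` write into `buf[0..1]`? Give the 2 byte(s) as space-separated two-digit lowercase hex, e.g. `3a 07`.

bank:1 = 1 → 0x1 << 0 → word 0x0001
chan:3 = 5 → 0x5 << 1 → word 0x000b
kind:3 = 7 → 0x7 << 4 → word 0x007b
slot:9 = 322 → 0x142 << 7 → word 0xa17b
word = 0xa17b → little-endian bytes:
  [0]=0x7b  [1]=0xa1

7b a1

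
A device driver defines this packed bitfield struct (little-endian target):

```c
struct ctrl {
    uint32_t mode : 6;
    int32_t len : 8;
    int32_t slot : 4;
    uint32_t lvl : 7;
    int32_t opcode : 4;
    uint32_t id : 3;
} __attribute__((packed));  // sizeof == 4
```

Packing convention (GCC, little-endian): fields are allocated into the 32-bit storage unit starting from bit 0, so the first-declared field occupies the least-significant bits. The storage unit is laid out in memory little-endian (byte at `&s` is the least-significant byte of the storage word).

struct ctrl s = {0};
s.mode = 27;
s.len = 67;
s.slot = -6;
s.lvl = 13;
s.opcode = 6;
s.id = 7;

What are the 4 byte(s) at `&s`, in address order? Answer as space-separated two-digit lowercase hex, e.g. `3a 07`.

mode (6b) val=27 bits=0x1b at bit 0: 0x0000001b
len (8b) val=67 bits=0x43 at bit 6: 0x000010db
slot (4b) val=-6 bits=0xa at bit 14: 0x000290db
lvl (7b) val=13 bits=0xd at bit 18: 0x003690db
opcode (4b) val=6 bits=0x6 at bit 25: 0x0c3690db
id (3b) val=7 bits=0x7 at bit 29: 0xec3690db
word = 0xec3690db → little-endian bytes:
  [0]=0xdb  [1]=0x90  [2]=0x36  [3]=0xec

db 90 36 ec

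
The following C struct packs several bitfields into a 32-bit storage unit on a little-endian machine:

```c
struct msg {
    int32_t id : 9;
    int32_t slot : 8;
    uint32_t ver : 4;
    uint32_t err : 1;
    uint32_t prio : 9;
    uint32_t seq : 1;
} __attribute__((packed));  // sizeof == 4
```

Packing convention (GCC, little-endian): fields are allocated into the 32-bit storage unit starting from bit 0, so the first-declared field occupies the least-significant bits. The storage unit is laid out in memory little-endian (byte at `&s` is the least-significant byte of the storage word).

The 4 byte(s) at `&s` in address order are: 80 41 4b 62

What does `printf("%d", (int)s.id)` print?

-128

[0]=0x80 [1]=0x41 [2]=0x4b [3]=0x62 (little-endian) → word 0x624b4180
id [0+:9] = (word>>0) & 0x1ff = 384  ←
slot [9+:8] = (word>>9) & 0xff = 160
ver [17+:4] = (word>>17) & 0xf = 5
err [21+:1] = (word>>21) & 0x1 = 0
prio [22+:9] = (word>>22) & 0x1ff = 393
seq [31+:1] = (word>>31) & 0x1 = 0
id signed 9b, MSB=1: 384 - 512 = -128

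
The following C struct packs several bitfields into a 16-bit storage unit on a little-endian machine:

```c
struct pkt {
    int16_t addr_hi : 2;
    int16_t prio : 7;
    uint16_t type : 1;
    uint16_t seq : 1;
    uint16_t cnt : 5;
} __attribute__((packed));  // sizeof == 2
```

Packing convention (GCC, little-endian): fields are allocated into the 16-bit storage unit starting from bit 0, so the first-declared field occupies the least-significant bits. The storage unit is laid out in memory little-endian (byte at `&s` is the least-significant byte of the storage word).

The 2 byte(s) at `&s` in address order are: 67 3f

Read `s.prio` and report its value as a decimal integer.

-39

[0]=0x67 [1]=0x3f (little-endian) → word 0x3f67
addr_hi [0+:2] = (word>>0) & 0x3 = 3
prio [2+:7] = (word>>2) & 0x7f = 89  ←
type [9+:1] = (word>>9) & 0x1 = 1
seq [10+:1] = (word>>10) & 0x1 = 1
cnt [11+:5] = (word>>11) & 0x1f = 7
prio signed 7b, MSB=1: 89 - 128 = -39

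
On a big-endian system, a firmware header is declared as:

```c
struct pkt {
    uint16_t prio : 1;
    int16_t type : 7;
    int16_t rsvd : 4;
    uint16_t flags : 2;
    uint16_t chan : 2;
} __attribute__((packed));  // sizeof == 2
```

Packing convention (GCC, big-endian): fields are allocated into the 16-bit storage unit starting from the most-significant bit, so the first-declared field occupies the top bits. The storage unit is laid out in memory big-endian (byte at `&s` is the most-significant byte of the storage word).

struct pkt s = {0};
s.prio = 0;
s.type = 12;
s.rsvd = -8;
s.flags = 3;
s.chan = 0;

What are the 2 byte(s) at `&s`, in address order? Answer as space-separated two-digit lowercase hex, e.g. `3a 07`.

0c 8c

prio:1 = 0 → 0x0 << 15 → word 0x0000
type:7 = 12 → 0xc << 8 → word 0x0c00
rsvd:4 = -8 → 0x8 << 4 → word 0x0c80
flags:2 = 3 → 0x3 << 2 → word 0x0c8c
chan:2 = 0 → 0x0 << 0 → word 0x0c8c
word = 0x0c8c → big-endian bytes:
  [0]=0x0c  [1]=0x8c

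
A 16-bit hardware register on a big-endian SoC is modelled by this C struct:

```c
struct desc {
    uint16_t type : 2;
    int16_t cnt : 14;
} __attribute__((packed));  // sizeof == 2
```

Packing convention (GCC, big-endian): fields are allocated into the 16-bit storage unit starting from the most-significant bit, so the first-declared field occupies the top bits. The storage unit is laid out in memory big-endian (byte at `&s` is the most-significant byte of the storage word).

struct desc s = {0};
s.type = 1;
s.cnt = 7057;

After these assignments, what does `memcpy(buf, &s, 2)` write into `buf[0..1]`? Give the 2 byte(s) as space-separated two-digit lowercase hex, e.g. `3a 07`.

5b 91

type (2b) val=1 bits=0x1 at bit 14: 0x4000
cnt (14b) val=7057 bits=0x1b91 at bit 0: 0x5b91
word = 0x5b91 → big-endian bytes:
  [0]=0x5b  [1]=0x91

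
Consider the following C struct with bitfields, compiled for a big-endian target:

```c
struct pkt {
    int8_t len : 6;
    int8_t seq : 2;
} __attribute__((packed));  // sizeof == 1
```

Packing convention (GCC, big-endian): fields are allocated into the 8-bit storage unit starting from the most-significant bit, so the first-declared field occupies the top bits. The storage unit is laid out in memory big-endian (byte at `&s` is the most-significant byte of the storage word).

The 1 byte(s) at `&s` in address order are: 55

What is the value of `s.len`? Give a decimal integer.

21

[0]=0x55 (big-endian) → word 0x55
len [2+:6] = (word>>2) & 0x3f = 21  ←
seq [0+:2] = (word>>0) & 0x3 = 1
len signed 6b, MSB=0: value = 21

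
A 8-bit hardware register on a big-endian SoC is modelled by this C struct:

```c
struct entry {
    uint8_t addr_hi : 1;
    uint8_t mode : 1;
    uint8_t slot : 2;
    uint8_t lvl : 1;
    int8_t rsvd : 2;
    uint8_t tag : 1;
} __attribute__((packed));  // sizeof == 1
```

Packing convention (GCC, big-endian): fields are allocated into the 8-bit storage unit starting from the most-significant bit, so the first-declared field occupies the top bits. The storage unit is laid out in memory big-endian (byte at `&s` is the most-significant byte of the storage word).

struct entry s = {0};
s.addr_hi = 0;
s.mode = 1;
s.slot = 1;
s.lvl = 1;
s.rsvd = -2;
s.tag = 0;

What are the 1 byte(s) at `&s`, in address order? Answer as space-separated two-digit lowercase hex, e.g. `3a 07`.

5c

addr_hi (1b) val=0 bits=0x0 at bit 7: 0x00
mode (1b) val=1 bits=0x1 at bit 6: 0x40
slot (2b) val=1 bits=0x1 at bit 4: 0x50
lvl (1b) val=1 bits=0x1 at bit 3: 0x58
rsvd (2b) val=-2 bits=0x2 at bit 1: 0x5c
tag (1b) val=0 bits=0x0 at bit 0: 0x5c
word = 0x5c → big-endian bytes:
  [0]=0x5c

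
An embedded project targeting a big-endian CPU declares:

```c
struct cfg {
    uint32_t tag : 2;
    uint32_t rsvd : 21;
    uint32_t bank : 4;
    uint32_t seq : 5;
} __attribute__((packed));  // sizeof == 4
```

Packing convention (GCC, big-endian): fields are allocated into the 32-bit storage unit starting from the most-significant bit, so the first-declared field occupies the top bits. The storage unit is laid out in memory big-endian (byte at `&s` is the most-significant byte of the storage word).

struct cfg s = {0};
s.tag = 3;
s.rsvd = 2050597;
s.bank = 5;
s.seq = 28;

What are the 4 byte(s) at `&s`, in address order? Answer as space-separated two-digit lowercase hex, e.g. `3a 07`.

fe 94 4a bc

tag (2b) val=3 bits=0x3 at bit 30: 0xc0000000
rsvd (21b) val=2050597 bits=0x1f4a25 at bit 9: 0xfe944a00
bank (4b) val=5 bits=0x5 at bit 5: 0xfe944aa0
seq (5b) val=28 bits=0x1c at bit 0: 0xfe944abc
word = 0xfe944abc → big-endian bytes:
  [0]=0xfe  [1]=0x94  [2]=0x4a  [3]=0xbc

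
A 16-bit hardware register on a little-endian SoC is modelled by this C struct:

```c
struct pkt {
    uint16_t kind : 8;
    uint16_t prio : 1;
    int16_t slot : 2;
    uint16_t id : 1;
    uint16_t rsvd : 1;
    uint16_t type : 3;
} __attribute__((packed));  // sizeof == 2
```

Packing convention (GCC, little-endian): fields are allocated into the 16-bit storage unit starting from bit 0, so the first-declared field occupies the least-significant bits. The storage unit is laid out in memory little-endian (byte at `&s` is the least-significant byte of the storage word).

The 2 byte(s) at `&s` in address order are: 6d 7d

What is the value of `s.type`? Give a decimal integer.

[0]=0x6d [1]=0x7d (little-endian) → word 0x7d6d
kind [0+:8] = (word>>0) & 0xff = 109
prio [8+:1] = (word>>8) & 0x1 = 1
slot [9+:2] = (word>>9) & 0x3 = 2
id [11+:1] = (word>>11) & 0x1 = 1
rsvd [12+:1] = (word>>12) & 0x1 = 1
type [13+:3] = (word>>13) & 0x7 = 3  ←

3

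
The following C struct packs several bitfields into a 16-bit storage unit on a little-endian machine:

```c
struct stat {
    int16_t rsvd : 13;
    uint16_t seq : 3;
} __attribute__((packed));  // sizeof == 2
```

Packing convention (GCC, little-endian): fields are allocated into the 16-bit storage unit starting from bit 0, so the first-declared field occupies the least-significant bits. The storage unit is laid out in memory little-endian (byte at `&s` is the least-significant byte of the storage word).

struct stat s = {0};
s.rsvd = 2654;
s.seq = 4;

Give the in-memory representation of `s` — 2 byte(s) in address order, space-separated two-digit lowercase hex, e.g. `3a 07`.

5e 8a

rsvd:13 = 2654 → 0xa5e << 0 → word 0x0a5e
seq:3 = 4 → 0x4 << 13 → word 0x8a5e
word = 0x8a5e → little-endian bytes:
  [0]=0x5e  [1]=0x8a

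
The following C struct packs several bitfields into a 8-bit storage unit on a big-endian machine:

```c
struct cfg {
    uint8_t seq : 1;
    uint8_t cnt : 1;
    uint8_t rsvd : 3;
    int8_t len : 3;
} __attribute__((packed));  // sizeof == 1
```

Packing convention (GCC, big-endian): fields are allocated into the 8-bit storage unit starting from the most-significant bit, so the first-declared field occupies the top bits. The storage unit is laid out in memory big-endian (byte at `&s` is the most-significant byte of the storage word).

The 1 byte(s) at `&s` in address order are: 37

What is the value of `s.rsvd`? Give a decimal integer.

[0]=0x37 (big-endian) → word 0x37
seq [7+:1] = (word>>7) & 0x1 = 0
cnt [6+:1] = (word>>6) & 0x1 = 0
rsvd [3+:3] = (word>>3) & 0x7 = 6  ←
len [0+:3] = (word>>0) & 0x7 = 7

6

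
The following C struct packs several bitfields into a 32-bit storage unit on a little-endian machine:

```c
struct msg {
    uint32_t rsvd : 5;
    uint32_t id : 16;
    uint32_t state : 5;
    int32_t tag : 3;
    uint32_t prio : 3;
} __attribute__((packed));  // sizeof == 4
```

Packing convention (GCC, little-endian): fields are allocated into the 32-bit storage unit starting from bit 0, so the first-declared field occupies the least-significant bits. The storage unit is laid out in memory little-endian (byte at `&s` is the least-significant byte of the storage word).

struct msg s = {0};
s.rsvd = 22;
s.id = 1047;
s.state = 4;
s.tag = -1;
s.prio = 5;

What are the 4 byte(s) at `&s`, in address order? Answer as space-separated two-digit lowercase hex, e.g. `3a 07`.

rsvd:5 = 22 → 0x16 << 0 → word 0x00000016
id:16 = 1047 → 0x417 << 5 → word 0x000082f6
state:5 = 4 → 0x4 << 21 → word 0x008082f6
tag:3 = -1 → 0x7 << 26 → word 0x1c8082f6
prio:3 = 5 → 0x5 << 29 → word 0xbc8082f6
word = 0xbc8082f6 → little-endian bytes:
  [0]=0xf6  [1]=0x82  [2]=0x80  [3]=0xbc

f6 82 80 bc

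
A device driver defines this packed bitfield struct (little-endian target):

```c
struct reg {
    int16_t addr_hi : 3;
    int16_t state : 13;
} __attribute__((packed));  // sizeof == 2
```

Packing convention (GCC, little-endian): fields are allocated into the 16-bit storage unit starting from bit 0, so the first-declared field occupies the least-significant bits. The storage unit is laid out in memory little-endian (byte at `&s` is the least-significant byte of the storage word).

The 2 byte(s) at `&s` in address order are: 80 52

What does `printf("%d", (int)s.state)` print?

2640

[0]=0x80 [1]=0x52 (little-endian) → word 0x5280
addr_hi:3 @ bit 0 → (0x5280>>0)&0x7 = 0x0
state:13 @ bit 3 → (0x5280>>3)&0x1fff = 0xa50  ←
state signed 13b, MSB=0: value = 2640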